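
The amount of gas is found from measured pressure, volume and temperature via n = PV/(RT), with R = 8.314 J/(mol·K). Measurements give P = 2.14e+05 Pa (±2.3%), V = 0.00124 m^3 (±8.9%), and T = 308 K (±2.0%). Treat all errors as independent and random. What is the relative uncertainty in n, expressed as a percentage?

9.41%

Products/powers → add relative errors in quadrature, weighted by exponent:
  (1·δP/P)² = (1×0.0230)² = 0.000529;  (1·δV/V)² = (1×0.0890)² = 0.00792;  (-1·δT/T)² = (-1×0.0200)² = 0.000400
δn/n = √(0.00885) = 0.0941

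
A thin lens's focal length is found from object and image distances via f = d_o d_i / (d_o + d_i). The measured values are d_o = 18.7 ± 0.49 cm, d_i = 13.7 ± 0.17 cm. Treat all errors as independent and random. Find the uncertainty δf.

0.104 cm

∂f/∂d_o = (d_i/(d_o+d_i))² = 0.179;  ∂f/∂d_i = (d_o/(d_o+d_i))² = 0.333
δf = √((∂f/∂d_o · δd_o)² + (∂f/∂d_i · δd_i)²) = √(0.00768 + 0.00321) = 0.104 cm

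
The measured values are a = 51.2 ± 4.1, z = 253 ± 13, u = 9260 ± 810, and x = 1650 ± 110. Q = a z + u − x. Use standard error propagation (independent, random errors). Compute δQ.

Let p = a·z = 13000. δp/p = √((1·δa/a)² + (1·δz/z)²) = √(0.00641 + 0.00264) = 0.0951, so δp = 1230.
Q = p + u − x: δQ = √(δp² + δu² + δx²) = √(1.52e+06 + 6.56e+05 + 12100) = 1480

1480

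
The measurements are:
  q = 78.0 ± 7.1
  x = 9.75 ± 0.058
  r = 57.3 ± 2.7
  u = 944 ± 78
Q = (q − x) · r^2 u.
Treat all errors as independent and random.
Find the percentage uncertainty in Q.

Let w = q − x = 68.2. δw = √(δq² + δx²) = √(50.4 + 0.00336) = 7.10, so δw/w = 0.104.
Q is then a monomial in w, r, u:
δQ/Q = √((δw/w)² + (2·δr/r)² + (1·δu/u)²) = √(0.0108 + 0.00888 + 0.00683) = 0.163

16.3%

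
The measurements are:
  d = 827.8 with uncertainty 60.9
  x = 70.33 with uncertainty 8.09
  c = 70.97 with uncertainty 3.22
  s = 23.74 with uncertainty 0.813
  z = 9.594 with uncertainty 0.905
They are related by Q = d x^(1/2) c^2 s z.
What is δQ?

Products/powers → add relative errors in quadrature, weighted by exponent:
  (1·δd/d)² = (1×0.0736)² = 0.00541;  (½·δx/x)² = (0.5×0.115)² = 0.00331;  (2·δc/c)² = (2×0.0454)² = 0.00823;  (1·δs/s)² = (1×0.0342)² = 0.00117;  (1·δz/z)² = (1×0.0943)² = 0.00890
δQ/Q = √(0.0270) = 0.164
Q = 7.964e+09, so δQ = 0.164 × 7.964e+09 = 1.31e+09.

1.31e+09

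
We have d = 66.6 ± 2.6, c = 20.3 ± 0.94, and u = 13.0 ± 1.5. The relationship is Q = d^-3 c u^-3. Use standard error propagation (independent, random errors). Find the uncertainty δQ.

Relative error in a monomial: (δQ/Q)² = Σ (nᵢ · δxᵢ/xᵢ)².
  (-3·δd/d)² = (-3×0.0390)² = 0.0137;  (1·δc/c)² = (1×0.0463)² = 0.00214;  (-3·δu/u)² = (-3×0.115)² = 0.120
δQ/Q = √(0.136) = 0.368
Q = 3.13e-08, so δQ = 0.368 × 3.13e-08 = 1.15e-08.

1.15e-08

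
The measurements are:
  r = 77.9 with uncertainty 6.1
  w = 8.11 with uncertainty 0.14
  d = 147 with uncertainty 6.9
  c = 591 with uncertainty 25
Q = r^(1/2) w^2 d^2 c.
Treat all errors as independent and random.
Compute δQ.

Products/powers → add relative errors in quadrature, weighted by exponent:
  (½·δr/r)² = (0.5×0.0783)² = 0.00153;  (2·δw/w)² = (2×0.0173)² = 0.00119;  (2·δd/d)² = (2×0.0469)² = 0.00881;  (1·δc/c)² = (1×0.0423)² = 0.00179
δQ/Q = √(0.0133) = 0.115
Q = 7.41e+09, so δQ = 0.115 × 7.41e+09 = 8.56e+08.

8.56e+08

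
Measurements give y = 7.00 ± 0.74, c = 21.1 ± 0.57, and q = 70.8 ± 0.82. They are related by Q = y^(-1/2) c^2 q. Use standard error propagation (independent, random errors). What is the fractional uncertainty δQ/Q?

0.0765

Each factor contributes (exponent × relative error)² to (δQ/Q)²:
  (−½·δy/y)² = (-0.5×0.106)² = 0.00279;  (2·δc/c)² = (2×0.0270)² = 0.00292;  (1·δq/q)² = (1×0.0116)² = 0.000134
δQ/Q = √(0.00585) = 0.0765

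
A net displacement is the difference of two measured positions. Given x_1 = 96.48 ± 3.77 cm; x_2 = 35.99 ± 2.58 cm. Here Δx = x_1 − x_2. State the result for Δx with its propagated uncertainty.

Absolute uncertainties add in quadrature for a linear combination:
  (δx_1)² = 14.2;  (δx_2)² = 6.66
δΔx = √(20.9) = 4.57 cm
Δx = 60.49 cm.

60.49 ± 4.57 cm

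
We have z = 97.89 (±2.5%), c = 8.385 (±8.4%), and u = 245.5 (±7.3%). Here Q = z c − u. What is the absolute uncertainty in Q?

74.1

Let p = z·c = 820.8. δp/p = √((1·δz/z)² + (1·δc/c)²) = √(0.000625 + 0.00706) = 0.0876, so δp = 71.9.
Q = p − u: δQ = √(δp² + δu²) = √(5170 + 321) = 74.1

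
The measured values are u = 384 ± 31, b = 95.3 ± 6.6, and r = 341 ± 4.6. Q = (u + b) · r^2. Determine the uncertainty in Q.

Let w = u + b = 479. δw = √(δu² + δb²) = √(961 + 43.6) = 31.7, so δw/w = 0.0661.
Q is then a monomial in w, r:
δQ/Q = √((δw/w)² + (2·δr/r)²) = √(0.00437 + 0.000728) = 0.0714
Q = 5.57e+07, so δQ = 0.0714 × 5.57e+07 = 3.98e+06.

3.98e+06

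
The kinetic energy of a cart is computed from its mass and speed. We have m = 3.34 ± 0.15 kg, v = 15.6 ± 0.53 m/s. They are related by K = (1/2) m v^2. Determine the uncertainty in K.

Relative error in a monomial: (δK/K)² = Σ (nᵢ · δxᵢ/xᵢ)².
  (1·δm/m)² = (1×0.0449)² = 0.00202;  (2·δv/v)² = (2×0.0340)² = 0.00462
δK/K = √(0.00663) = 0.0814
K = 406 J, so δK = 0.0814 × 406 = 33.1 J.

33.1 J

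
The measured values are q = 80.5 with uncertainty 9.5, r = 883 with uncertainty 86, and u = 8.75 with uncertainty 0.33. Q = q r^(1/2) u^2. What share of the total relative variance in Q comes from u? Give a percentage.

25.9%

(δQ/Q)² = (1·δq/q)² + (½·δr/r)² + (2·δu/u)²
  q term: (1×0.118)² = 0.0139
  r term: (0.5×0.0974)² = 0.00237
  u term: (2×0.0377)² = 0.00569
Total = 0.0220. Share from u = 0.00569/0.0220 = 0.259.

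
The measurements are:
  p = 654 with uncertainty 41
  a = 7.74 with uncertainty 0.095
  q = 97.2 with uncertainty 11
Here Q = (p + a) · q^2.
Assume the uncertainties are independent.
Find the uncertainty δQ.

1.47e+06

Let u = p + a = 662. δu = √(δp² + δa²) = √(1680 + 0.00903) = 41.0, so δu/u = 0.0620.
Q is then a monomial in u, q:
δQ/Q = √((δu/u)² + (2·δq/q)²) = √(0.00384 + 0.0512) = 0.235
Q = 6.25e+06, so δQ = 0.235 × 6.25e+06 = 1.47e+06.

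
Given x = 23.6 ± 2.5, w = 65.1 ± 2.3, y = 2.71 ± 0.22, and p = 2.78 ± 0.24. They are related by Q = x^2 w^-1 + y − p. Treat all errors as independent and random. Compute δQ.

Let h = x^2·w^-1 = 8.56. δh/h = √((2·δx/x)² + (-1·δw/w)²) = √(0.0449 + 0.00125) = 0.215, so δh = 1.84.
Q = h + y − p: δQ = √(δh² + δy² + δp²) = √(3.38 + 0.0484 + 0.0576) = 1.87

1.87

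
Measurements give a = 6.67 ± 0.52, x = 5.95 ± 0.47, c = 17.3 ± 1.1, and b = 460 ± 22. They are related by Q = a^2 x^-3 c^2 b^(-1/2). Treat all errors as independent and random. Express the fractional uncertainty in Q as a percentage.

31.2%

Products/powers → add relative errors in quadrature, weighted by exponent:
  (2·δa/a)² = (2×0.0780)² = 0.0243;  (-3·δx/x)² = (-3×0.0790)² = 0.0562;  (2·δc/c)² = (2×0.0636)² = 0.0162;  (−½·δb/b)² = (-0.5×0.0478)² = 0.000572
δQ/Q = √(0.0972) = 0.312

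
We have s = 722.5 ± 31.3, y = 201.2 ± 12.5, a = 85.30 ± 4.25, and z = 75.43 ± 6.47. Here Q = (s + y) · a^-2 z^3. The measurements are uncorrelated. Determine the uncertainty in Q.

15200

Let u = s + y = 923.7. δu = √(δs² + δy²) = √(980 + 156) = 33.7, so δu/u = 0.0365.
Q is then a monomial in u, a, z:
δQ/Q = √((δu/u)² + (-2·δa/a)² + (3·δz/z)²) = √(0.00133 + 0.00993 + 0.0662) = 0.278
Q = 54480, so δQ = 0.278 × 54480 = 15200.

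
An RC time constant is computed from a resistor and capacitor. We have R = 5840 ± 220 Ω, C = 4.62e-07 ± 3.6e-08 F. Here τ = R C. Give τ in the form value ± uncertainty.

0.00270 ± 0.000234 s

For a monomial τ ∝ R, C, fractional errors add in quadrature:
  (1·δR/R)² = (1×0.0377)² = 0.00142;  (1·δC/C)² = (1×0.0779)² = 0.00607
δτ/τ = √(0.00749) = 0.0866
τ = 0.00270 s, so δτ = 0.0866 × 0.00270 = 0.000234 s.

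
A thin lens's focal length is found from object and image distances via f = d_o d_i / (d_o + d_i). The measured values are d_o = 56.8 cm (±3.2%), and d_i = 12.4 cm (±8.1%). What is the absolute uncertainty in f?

∂f/∂d_o = (d_i/(d_o+d_i))² = 0.0321;  ∂f/∂d_i = (d_o/(d_o+d_i))² = 0.674
δf = √((∂f/∂d_o · δd_o)² + (∂f/∂d_i · δd_i)²) = √(0.00341 + 0.458) = 0.679 cm

0.679 cm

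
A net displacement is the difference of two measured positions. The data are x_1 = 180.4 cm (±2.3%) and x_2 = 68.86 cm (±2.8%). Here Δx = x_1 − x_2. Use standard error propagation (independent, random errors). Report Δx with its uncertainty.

For a sum/difference, combine absolute errors in quadrature:
  (δx_1)² = 17.2;  (δx_2)² = 3.72
δΔx = √(20.9) = 4.58 cm
Δx = 111.5 cm.

111.5 ± 4.58 cm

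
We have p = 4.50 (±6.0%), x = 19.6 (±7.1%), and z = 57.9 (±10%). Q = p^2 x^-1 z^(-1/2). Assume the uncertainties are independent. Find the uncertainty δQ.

Each factor contributes (exponent × relative error)² to (δQ/Q)²:
  (2·δp/p)² = (2×0.0600)² = 0.0144;  (-1·δx/x)² = (-1×0.0710)² = 0.00504;  (−½·δz/z)² = (-0.5×0.100)² = 0.00250
δQ/Q = √(0.0219) = 0.148
Q = 0.136, so δQ = 0.148 × 0.136 = 0.0201.

0.0201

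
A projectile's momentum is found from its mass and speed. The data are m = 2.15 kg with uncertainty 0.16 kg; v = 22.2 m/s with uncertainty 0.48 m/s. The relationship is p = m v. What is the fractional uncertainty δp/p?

0.0775

For a monomial p ∝ m, v, fractional errors add in quadrature:
  (1·δm/m)² = (1×0.0744)² = 0.00554;  (1·δv/v)² = (1×0.0216)² = 0.000467
δp/p = √(0.00601) = 0.0775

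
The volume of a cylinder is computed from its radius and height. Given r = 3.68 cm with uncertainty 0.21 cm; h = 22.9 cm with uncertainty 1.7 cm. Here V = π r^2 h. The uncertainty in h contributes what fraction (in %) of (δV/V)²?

(δV/V)² = (2·δr/r)² + (1·δh/h)²
  r term: (2×0.0571)² = 0.0130
  h term: (1×0.0742)² = 0.00551
Total = 0.0185. Share from h = 0.00551/0.0185 = 0.297.

29.7%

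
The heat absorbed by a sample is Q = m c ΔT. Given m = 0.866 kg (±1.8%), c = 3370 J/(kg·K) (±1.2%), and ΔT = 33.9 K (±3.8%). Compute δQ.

For a monomial Q ∝ m, c, ΔT, fractional errors add in quadrature:
  (1·δm/m)² = (1×0.0180)² = 0.000324;  (1·δc/c)² = (1×0.0120)² = 0.000144;  (1·δΔT/ΔT)² = (1×0.0380)² = 0.00144
δQ/Q = √(0.00191) = 0.0437
Q = 98900 J, so δQ = 0.0437 × 98900 = 4330 J.

4330 J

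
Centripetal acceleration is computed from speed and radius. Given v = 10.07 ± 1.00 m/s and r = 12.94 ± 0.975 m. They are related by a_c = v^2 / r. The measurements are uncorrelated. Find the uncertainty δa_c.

1.66 m/s^2

Each factor contributes (exponent × relative error)² to (δa_c/a_c)²:
  (2·δv/v)² = (2×0.0993)² = 0.0394;  (-1·δr/r)² = (-1×0.0753)² = 0.00568
δa_c/a_c = √(0.0451) = 0.212
a_c = 7.837 m/s^2, so δa_c = 0.212 × 7.837 = 1.66 m/s^2.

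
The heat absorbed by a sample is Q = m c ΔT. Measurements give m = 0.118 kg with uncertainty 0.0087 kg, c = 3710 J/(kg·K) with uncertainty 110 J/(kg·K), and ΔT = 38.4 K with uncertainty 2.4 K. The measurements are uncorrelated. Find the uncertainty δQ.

1700 J

Relative error in a monomial: (δQ/Q)² = Σ (nᵢ · δxᵢ/xᵢ)².
  (1·δm/m)² = (1×0.0737)² = 0.00544;  (1·δc/c)² = (1×0.0296)² = 0.000879;  (1·δΔT/ΔT)² = (1×0.0625)² = 0.00391
δQ/Q = √(0.0102) = 0.101
Q = 16800 J, so δQ = 0.101 × 16800 = 1700 J.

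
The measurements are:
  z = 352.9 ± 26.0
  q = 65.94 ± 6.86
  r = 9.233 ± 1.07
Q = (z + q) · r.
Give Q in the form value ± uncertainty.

3867 ± 512

Let u = z + q = 418.8. δu = √(δz² + δq²) = √(676 + 47.1) = 26.9, so δu/u = 0.0642.
Q is then a monomial in u, r:
δQ/Q = √((δu/u)² + (1·δr/r)²) = √(0.00412 + 0.0134) = 0.132
Q = 3867, so δQ = 0.132 × 3867 = 512.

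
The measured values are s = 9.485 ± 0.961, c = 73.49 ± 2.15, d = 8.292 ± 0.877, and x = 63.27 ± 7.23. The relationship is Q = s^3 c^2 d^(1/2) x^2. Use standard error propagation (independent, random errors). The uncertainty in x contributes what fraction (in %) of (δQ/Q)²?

34.6%

(δQ/Q)² = (3·δs/s)² + (2·δc/c)² + (½·δd/d)² + (2·δx/x)²
  s term: (3×0.101)² = 0.0924
  c term: (2×0.0293)² = 0.00342
  d term: (0.5×0.106)² = 0.00280
  x term: (2×0.114)² = 0.0522
Total = 0.151. Share from x = 0.0522/0.151 = 0.346.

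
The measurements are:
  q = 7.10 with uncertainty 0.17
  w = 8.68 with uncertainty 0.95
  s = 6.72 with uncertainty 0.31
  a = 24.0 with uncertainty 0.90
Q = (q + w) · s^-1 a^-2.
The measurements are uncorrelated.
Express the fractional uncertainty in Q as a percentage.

10.7%

Let u = q + w = 15.8. δu = √(δq² + δw²) = √(0.0289 + 0.902) = 0.965, so δu/u = 0.0612.
Q is then a monomial in u, s, a:
δQ/Q = √((δu/u)² + (-1·δs/s)² + (-2·δa/a)²) = √(0.00374 + 0.00213 + 0.00562) = 0.107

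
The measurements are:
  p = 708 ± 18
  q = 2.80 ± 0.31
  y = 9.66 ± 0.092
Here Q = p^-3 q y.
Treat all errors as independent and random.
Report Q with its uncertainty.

(7.62 ± 1.03) × 10^-8

Each factor contributes (exponent × relative error)² to (δQ/Q)²:
  (-3·δp/p)² = (-3×0.0254)² = 0.00582;  (1·δq/q)² = (1×0.111)² = 0.0123;  (1·δy/y)² = (1×0.00952)² = 9.07e-05
δQ/Q = √(0.0182) = 0.135
Q = 7.62e-08, so δQ = 0.135 × 7.62e-08 = 1.03e-08.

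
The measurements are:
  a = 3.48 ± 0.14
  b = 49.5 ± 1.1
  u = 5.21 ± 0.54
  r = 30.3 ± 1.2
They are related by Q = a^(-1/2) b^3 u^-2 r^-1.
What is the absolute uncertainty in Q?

Each factor contributes (exponent × relative error)² to (δQ/Q)²:
  (−½·δa/a)² = (-0.5×0.0402)² = 0.000405;  (3·δb/b)² = (3×0.0222)² = 0.00444;  (-2·δu/u)² = (-2×0.104)² = 0.0430;  (-1·δr/r)² = (-1×0.0396)² = 0.00157
δQ/Q = √(0.0494) = 0.222
Q = 79.1, so δQ = 0.222 × 79.1 = 17.6.

17.6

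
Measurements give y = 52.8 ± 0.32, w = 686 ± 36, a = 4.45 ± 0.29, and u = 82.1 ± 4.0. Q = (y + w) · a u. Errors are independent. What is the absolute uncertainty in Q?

25600

Let h = y + w = 739. δh = √(δy² + δw²) = √(0.102 + 1300) = 36.0, so δh/h = 0.0487.
Q is then a monomial in h, a, u:
δQ/Q = √((δh/h)² + (1·δa/a)² + (1·δu/u)²) = √(0.00237 + 0.00425 + 0.00237) = 0.0948
Q = 2.7e+05, so δQ = 0.0948 × 2.7e+05 = 25600.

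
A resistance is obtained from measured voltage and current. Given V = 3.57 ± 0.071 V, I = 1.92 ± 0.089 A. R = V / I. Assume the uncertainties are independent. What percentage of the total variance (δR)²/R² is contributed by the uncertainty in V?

(δR/R)² = (1·δV/V)² + (-1·δI/I)²
  V term: (1×0.0199)² = 0.000396
  I term: (-1×0.0464)² = 0.00215
Total = 0.00254. Share from V = 0.000396/0.00254 = 0.155.

15.5%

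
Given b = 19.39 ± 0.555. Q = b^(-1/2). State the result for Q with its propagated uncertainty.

Products/powers → add relative errors in quadrature, weighted by exponent:
  (−½·δb/b)² = (-0.5×0.0286)² = 0.000205
δQ/Q = √(0.000205) = 0.0143
Q = 0.2271, so δQ = 0.0143 × 0.2271 = 0.00325.

0.2271 ± 0.00325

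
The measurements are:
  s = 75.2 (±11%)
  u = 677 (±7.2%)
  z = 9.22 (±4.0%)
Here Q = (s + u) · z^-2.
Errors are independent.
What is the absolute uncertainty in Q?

Let w = s + u = 752. δw = √(δs² + δu²) = √(68.4 + 2380) = 49.4, so δw/w = 0.0657.
Q is then a monomial in w, z:
δQ/Q = √((δw/w)² + (-2·δz/z)²) = √(0.00432 + 0.00640) = 0.104
Q = 8.85, so δQ = 0.104 × 8.85 = 0.916.

0.916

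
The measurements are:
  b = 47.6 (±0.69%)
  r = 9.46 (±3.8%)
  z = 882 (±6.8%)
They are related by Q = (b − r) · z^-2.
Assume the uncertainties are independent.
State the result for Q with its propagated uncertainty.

(4.90 ± 0.670) × 10^-5

Let u = b − r = 38.1. δu = √(δb² + δr²) = √(0.108 + 0.129) = 0.487, so δu/u = 0.0128.
Q is then a monomial in u, z:
δQ/Q = √((δu/u)² + (-2·δz/z)²) = √(0.000163 + 0.0185) = 0.137
Q = 4.9e-05, so δQ = 0.137 × 4.9e-05 = 6.7e-06.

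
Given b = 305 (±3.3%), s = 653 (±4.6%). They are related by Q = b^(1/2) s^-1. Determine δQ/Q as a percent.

Relative error in a monomial: (δQ/Q)² = Σ (nᵢ · δxᵢ/xᵢ)².
  (½·δb/b)² = (0.5×0.0330)² = 0.000272;  (-1·δs/s)² = (-1×0.0460)² = 0.00212
δQ/Q = √(0.00239) = 0.0489

4.89%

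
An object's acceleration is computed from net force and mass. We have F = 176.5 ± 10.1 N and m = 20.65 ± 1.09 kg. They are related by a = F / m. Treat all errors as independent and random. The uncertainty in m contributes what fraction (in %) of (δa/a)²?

46.0%

(δa/a)² = (1·δF/F)² + (-1·δm/m)²
  F term: (1×0.0572)² = 0.00327
  m term: (-1×0.0528)² = 0.00279
Total = 0.00606. Share from m = 0.00279/0.00606 = 0.460.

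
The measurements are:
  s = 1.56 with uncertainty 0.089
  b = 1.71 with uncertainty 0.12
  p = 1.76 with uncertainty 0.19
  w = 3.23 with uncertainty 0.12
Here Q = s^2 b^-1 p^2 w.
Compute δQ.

3.66

Each factor contributes (exponent × relative error)² to (δQ/Q)²:
  (2·δs/s)² = (2×0.0571)² = 0.0130;  (-1·δb/b)² = (-1×0.0702)² = 0.00492;  (2·δp/p)² = (2×0.108)² = 0.0466;  (1·δw/w)² = (1×0.0372)² = 0.00138
δQ/Q = √(0.0659) = 0.257
Q = 14.2, so δQ = 0.257 × 14.2 = 3.66.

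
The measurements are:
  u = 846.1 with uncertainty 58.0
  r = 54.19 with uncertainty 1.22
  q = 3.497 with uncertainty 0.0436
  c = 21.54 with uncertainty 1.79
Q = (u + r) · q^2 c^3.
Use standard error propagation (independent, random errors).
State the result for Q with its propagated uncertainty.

(1.100 ± 0.285) × 10^8

Let w = u + r = 900.3. δw = √(δu² + δr²) = √(3360 + 1.49) = 58.0, so δw/w = 0.0644.
Q is then a monomial in w, q, c:
δQ/Q = √((δw/w)² + (2·δq/q)² + (3·δc/c)²) = √(0.00415 + 0.000622 + 0.0622) = 0.259
Q = 1.1e+08, so δQ = 0.259 × 1.1e+08 = 2.85e+07.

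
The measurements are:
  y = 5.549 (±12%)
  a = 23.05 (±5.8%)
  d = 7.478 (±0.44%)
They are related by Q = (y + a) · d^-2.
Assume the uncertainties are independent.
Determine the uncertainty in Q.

Let u = y + a = 28.60. δu = √(δy² + δa²) = √(0.443 + 1.79) = 1.49, so δu/u = 0.0522.
Q is then a monomial in u, d:
δQ/Q = √((δu/u)² + (-2·δd/d)²) = √(0.00273 + 7.74e-05) = 0.0530
Q = 0.5114, so δQ = 0.0530 × 0.5114 = 0.0271.

0.0271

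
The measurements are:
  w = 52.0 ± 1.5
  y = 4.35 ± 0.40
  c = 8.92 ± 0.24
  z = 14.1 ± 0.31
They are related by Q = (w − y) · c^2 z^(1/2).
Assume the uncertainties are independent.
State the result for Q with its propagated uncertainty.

14200 ± 909

Let u = w − y = 47.6. δu = √(δw² + δy²) = √(2.25 + 0.160) = 1.55, so δu/u = 0.0326.
Q is then a monomial in u, c, z:
δQ/Q = √((δu/u)² + (2·δc/c)² + (½·δz/z)²) = √(0.00106 + 0.00290 + 0.000121) = 0.0639
Q = 14200, so δQ = 0.0639 × 14200 = 909.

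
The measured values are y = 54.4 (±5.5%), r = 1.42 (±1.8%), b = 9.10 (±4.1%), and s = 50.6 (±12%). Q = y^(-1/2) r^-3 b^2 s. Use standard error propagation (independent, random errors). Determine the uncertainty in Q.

For a monomial Q ∝ y^(-1/2), r^-3, b^2, s, fractional errors add in quadrature:
  (−½·δy/y)² = (-0.5×0.0550)² = 0.000756;  (-3·δr/r)² = (-3×0.0180)² = 0.00292;  (2·δb/b)² = (2×0.0410)² = 0.00672;  (1·δs/s)² = (1×0.120)² = 0.0144
δQ/Q = √(0.0248) = 0.157
Q = 198, so δQ = 0.157 × 198 = 31.2.

31.2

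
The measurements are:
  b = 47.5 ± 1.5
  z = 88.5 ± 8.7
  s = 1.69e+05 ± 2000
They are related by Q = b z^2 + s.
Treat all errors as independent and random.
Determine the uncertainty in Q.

Let p = b·z^2 = 3.72e+05. δp/p = √((1·δb/b)² + (2·δz/z)²) = √(0.000997 + 0.0387) = 0.199, so δp = 74100.
Q = p + s: δQ = √(δp² + δs²) = √(5.49e+09 + 4e+06) = 74100

74100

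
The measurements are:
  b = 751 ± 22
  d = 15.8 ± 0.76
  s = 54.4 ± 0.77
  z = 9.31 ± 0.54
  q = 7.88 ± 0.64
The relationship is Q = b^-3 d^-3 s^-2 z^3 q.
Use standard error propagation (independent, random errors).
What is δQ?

3.31e-13

Q is a product of powers, so relative uncertainties combine in quadrature:
  (-3·δb/b)² = (-3×0.0293)² = 0.00772;  (-3·δd/d)² = (-3×0.0481)² = 0.0208;  (-2·δs/s)² = (-2×0.0142)² = 0.000801;  (3·δz/z)² = (3×0.0580)² = 0.0303;  (1·δq/q)² = (1×0.0812)² = 0.00660
δQ/Q = √(0.0662) = 0.257
Q = 1.29e-12, so δQ = 0.257 × 1.29e-12 = 3.31e-13.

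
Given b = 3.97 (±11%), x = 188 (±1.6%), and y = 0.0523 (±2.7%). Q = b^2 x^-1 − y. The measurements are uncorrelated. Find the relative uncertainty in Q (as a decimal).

0.588

Let p = b^2·x^-1 = 0.0838. δp/p = √((2·δb/b)² + (-1·δx/x)²) = √(0.0484 + 0.000256) = 0.221, so δp = 0.0185.
Q = p − y: δQ = √(δp² + δy²) = √(0.000342 + 1.99e-06) = 0.0185
Q = 0.0315, so δQ/Q = 0.0185/0.0315 = 0.588.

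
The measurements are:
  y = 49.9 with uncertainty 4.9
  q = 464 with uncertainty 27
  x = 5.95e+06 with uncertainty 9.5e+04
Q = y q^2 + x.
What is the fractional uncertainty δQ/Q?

0.0982

Let p = y·q^2 = 1.07e+07. δp/p = √((1·δy/y)² + (2·δq/q)²) = √(0.00964 + 0.0135) = 0.152, so δp = 1.64e+06.
Q = p + x: δQ = √(δp² + δx²) = √(2.68e+12 + 9.02e+09) = 1.64e+06
Q = 1.67e+07, so δQ/Q = 1.64e+06/1.67e+07 = 0.0982.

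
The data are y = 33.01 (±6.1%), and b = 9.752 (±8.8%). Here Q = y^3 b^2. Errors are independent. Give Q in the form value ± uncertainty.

(3.421 ± 0.869) × 10^6

Relative error in a monomial: (δQ/Q)² = Σ (nᵢ · δxᵢ/xᵢ)².
  (3·δy/y)² = (3×0.0610)² = 0.0335;  (2·δb/b)² = (2×0.0880)² = 0.0310
δQ/Q = √(0.0645) = 0.254
Q = 3.421e+06, so δQ = 0.254 × 3.421e+06 = 8.69e+05.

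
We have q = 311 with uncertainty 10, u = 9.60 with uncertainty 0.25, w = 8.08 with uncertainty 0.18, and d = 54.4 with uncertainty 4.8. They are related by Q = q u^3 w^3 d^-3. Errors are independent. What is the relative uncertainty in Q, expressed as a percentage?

28.6%

Relative error in a monomial: (δQ/Q)² = Σ (nᵢ · δxᵢ/xᵢ)².
  (1·δq/q)² = (1×0.0322)² = 0.00103;  (3·δu/u)² = (3×0.0260)² = 0.00610;  (3·δw/w)² = (3×0.0223)² = 0.00447;  (-3·δd/d)² = (-3×0.0882)² = 0.0701
δQ/Q = √(0.0817) = 0.286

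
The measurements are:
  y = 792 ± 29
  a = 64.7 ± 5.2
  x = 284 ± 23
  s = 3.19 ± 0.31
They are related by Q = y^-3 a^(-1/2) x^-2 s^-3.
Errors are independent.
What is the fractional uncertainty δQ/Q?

Each factor contributes (exponent × relative error)² to (δQ/Q)²:
  (-3·δy/y)² = (-3×0.0366)² = 0.0121;  (−½·δa/a)² = (-0.5×0.0804)² = 0.00161;  (-2·δx/x)² = (-2×0.0810)² = 0.0262;  (-3·δs/s)² = (-3×0.0972)² = 0.0850
δQ/Q = √(0.125) = 0.353

0.353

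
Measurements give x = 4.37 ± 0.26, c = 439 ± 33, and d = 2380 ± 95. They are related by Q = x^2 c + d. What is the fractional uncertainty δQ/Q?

0.110

Let p = x^2·c = 8380. δp/p = √((2·δx/x)² + (1·δc/c)²) = √(0.0142 + 0.00565) = 0.141, so δp = 1180.
Q = p + d: δQ = √(δp² + δd²) = √(1.39e+06 + 9020) = 1180
Q = 10800, so δQ/Q = 1180/10800 = 0.110.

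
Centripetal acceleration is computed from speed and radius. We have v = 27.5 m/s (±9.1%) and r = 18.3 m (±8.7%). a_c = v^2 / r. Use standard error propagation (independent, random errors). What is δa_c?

Each factor contributes (exponent × relative error)² to (δa_c/a_c)²:
  (2·δv/v)² = (2×0.0910)² = 0.0331;  (-1·δr/r)² = (-1×0.0870)² = 0.00757
δa_c/a_c = √(0.0407) = 0.202
a_c = 41.3 m/s^2, so δa_c = 0.202 × 41.3 = 8.34 m/s^2.

8.34 m/s^2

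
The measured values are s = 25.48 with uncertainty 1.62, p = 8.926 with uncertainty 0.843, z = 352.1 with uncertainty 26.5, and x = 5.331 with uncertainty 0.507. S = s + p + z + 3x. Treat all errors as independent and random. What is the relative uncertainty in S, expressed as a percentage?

6.61%

Absolute uncertainties add in quadrature for a linear combination:
  (δs)² = 2.62;  (δp)² = 0.711;  (δz)² = 702;  (3·δx)² = 2.31
δS = √(708) = 26.6
S = 402.5, so δS/S = 26.6/402.5 = 0.0661.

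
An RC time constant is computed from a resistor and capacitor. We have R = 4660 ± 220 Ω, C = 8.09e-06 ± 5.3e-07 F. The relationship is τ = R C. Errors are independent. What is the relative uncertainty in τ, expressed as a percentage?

8.08%

Each factor contributes (exponent × relative error)² to (δτ/τ)²:
  (1·δR/R)² = (1×0.0472)² = 0.00223;  (1·δC/C)² = (1×0.0655)² = 0.00429
δτ/τ = √(0.00652) = 0.0808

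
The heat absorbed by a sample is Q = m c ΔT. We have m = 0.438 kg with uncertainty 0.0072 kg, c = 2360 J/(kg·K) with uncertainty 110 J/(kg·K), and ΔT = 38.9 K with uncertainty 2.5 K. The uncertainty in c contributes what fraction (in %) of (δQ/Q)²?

33.1%

(δQ/Q)² = (1·δm/m)² + (1·δc/c)² + (1·δΔT/ΔT)²
  m term: (1×0.0164)² = 0.000270
  c term: (1×0.0466)² = 0.00217
  ΔT term: (1×0.0643)² = 0.00413
Total = 0.00657. Share from c = 0.00217/0.00657 = 0.331.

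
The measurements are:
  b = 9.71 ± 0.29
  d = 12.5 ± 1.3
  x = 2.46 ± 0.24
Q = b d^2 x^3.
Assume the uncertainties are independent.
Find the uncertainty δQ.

8140

Q is a product of powers, so relative uncertainties combine in quadrature:
  (1·δb/b)² = (1×0.0299)² = 0.000892;  (2·δd/d)² = (2×0.104)² = 0.0433;  (3·δx/x)² = (3×0.0976)² = 0.0857
δQ/Q = √(0.130) = 0.360
Q = 22600, so δQ = 0.360 × 22600 = 8140.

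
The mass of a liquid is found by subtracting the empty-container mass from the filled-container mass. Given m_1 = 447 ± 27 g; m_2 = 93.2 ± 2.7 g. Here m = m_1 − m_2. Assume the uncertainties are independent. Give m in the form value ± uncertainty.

For a sum/difference, combine absolute errors in quadrature:
  (δm_1)² = 729;  (δm_2)² = 7.29
δm = √(736) = 27.1 g
m = 354 g.

354 ± 27.1 g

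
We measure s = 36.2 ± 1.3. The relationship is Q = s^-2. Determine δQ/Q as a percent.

7.18%

Q ∝ s^-2, so δQ/Q = |-2| · δs/s = 2 × 0.0359 = 0.0718.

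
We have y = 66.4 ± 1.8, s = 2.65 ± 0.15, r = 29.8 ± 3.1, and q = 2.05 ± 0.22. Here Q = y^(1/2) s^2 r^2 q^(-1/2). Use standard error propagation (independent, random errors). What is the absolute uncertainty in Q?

Products/powers → add relative errors in quadrature, weighted by exponent:
  (½·δy/y)² = (0.5×0.0271)² = 0.000184;  (2·δs/s)² = (2×0.0566)² = 0.0128;  (2·δr/r)² = (2×0.104)² = 0.0433;  (−½·δq/q)² = (-0.5×0.107)² = 0.00288
δQ/Q = √(0.0592) = 0.243
Q = 35500, so δQ = 0.243 × 35500 = 8630.

8630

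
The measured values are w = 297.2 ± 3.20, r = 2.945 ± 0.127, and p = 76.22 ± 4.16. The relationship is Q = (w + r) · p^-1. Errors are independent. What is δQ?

Let u = w + r = 300.1. δu = √(δw² + δr²) = √(10.2 + 0.0161) = 3.20, so δu/u = 0.0107.
Q is then a monomial in u, p:
δQ/Q = √((δu/u)² + (-1·δp/p)²) = √(0.000114 + 0.00298) = 0.0556
Q = 3.938, so δQ = 0.0556 × 3.938 = 0.219.

0.219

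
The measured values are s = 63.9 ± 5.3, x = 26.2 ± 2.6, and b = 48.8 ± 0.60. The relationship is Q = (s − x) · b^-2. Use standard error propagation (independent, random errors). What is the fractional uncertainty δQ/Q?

Let u = s − x = 37.7. δu = √(δs² + δx²) = √(28.1 + 6.76) = 5.90, so δu/u = 0.157.
Q is then a monomial in u, b:
δQ/Q = √((δu/u)² + (-2·δb/b)²) = √(0.0245 + 0.000605) = 0.159

0.159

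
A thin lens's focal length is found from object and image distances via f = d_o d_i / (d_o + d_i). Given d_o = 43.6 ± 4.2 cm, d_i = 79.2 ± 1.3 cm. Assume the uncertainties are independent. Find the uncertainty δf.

∂f/∂d_o = (d_i/(d_o+d_i))² = 0.416;  ∂f/∂d_i = (d_o/(d_o+d_i))² = 0.126
δf = √((∂f/∂d_o · δd_o)² + (∂f/∂d_i · δd_i)²) = √(3.05 + 0.0269) = 1.75 cm

1.75 cm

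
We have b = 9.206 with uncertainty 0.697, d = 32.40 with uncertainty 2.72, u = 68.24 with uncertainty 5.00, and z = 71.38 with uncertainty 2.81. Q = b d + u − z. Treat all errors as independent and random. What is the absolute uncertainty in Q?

Let p = b·d = 298.3. δp/p = √((1·δb/b)² + (1·δd/d)²) = √(0.00573 + 0.00705) = 0.113, so δp = 33.7.
Q = p + u − z: δQ = √(δp² + δu² + δz²) = √(1140 + 25.0 + 7.90) = 34.2

34.2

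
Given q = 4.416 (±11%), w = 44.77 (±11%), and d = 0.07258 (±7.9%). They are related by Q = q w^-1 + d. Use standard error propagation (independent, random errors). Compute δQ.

Let p = q·w^-1 = 0.09864. δp/p = √((1·δq/q)² + (-1·δw/w)²) = √(0.0121 + 0.0121) = 0.156, so δp = 0.0153.
Q = p + d: δQ = √(δp² + δd²) = √(0.000235 + 3.29e-05) = 0.0164

0.0164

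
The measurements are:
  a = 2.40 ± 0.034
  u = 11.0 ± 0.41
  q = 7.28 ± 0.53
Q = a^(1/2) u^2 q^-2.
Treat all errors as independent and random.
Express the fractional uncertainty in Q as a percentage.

16.4%

Products/powers → add relative errors in quadrature, weighted by exponent:
  (½·δa/a)² = (0.5×0.0142)² = 5.02e-05;  (2·δu/u)² = (2×0.0373)² = 0.00556;  (-2·δq/q)² = (-2×0.0728)² = 0.0212
δQ/Q = √(0.0268) = 0.164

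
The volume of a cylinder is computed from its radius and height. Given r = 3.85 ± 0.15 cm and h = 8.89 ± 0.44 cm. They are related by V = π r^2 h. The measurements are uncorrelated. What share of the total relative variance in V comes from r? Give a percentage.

(δV/V)² = (2·δr/r)² + (1·δh/h)²
  r term: (2×0.0390)² = 0.00607
  h term: (1×0.0495)² = 0.00245
Total = 0.00852. Share from r = 0.00607/0.00852 = 0.713.

71.3%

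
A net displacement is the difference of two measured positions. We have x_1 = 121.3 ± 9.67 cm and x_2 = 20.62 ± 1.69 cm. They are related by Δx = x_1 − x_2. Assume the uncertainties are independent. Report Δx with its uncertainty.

100.7 ± 9.82 cm

Sums and differences: (δΔx)² = Σ (cᵢ δxᵢ)².
  (δx_1)² = 93.5;  (δx_2)² = 2.86
δΔx = √(96.4) = 9.82 cm
Δx = 100.7 cm.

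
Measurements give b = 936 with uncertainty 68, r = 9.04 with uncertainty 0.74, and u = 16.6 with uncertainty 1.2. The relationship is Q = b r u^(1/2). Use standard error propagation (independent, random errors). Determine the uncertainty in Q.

3970

Products/powers → add relative errors in quadrature, weighted by exponent:
  (1·δb/b)² = (1×0.0726)² = 0.00528;  (1·δr/r)² = (1×0.0819)² = 0.00670;  (½·δu/u)² = (0.5×0.0723)² = 0.00131
δQ/Q = √(0.0133) = 0.115
Q = 34500, so δQ = 0.115 × 34500 = 3970.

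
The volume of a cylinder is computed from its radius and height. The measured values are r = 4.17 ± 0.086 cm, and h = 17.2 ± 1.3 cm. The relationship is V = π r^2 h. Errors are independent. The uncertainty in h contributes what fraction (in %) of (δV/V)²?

77.1%

(δV/V)² = (2·δr/r)² + (1·δh/h)²
  r term: (2×0.0206)² = 0.00170
  h term: (1×0.0756)² = 0.00571
Total = 0.00741. Share from h = 0.00571/0.00741 = 0.771.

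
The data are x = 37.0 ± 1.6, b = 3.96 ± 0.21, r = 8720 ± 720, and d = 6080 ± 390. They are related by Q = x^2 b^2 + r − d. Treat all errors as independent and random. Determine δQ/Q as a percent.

Let p = x^2·b^2 = 21500. δp/p = √((2·δx/x)² + (2·δb/b)²) = √(0.00748 + 0.0112) = 0.137, so δp = 2940.
Q = p + r − d: δQ = √(δp² + δr² + δd²) = √(8.63e+06 + 5.18e+05 + 1.52e+05) = 3050
Q = 24100, so δQ/Q = 3050/24100 = 0.127.

12.7%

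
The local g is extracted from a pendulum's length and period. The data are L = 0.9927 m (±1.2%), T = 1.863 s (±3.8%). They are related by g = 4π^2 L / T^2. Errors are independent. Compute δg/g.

0.0769

g is a product of powers, so relative uncertainties combine in quadrature:
  (1·δL/L)² = (1×0.0120)² = 0.000144;  (-2·δT/T)² = (-2×0.0380)² = 0.00578
δg/g = √(0.00592) = 0.0769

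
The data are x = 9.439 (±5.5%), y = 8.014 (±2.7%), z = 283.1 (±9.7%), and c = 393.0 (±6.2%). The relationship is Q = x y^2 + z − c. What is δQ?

59.4

Let p = x·y^2 = 606.2. δp/p = √((1·δx/x)² + (2·δy/y)²) = √(0.00302 + 0.00292) = 0.0771, so δp = 46.7.
Q = p + z − c: δQ = √(δp² + δz² + δc²) = √(2180 + 754 + 594) = 59.4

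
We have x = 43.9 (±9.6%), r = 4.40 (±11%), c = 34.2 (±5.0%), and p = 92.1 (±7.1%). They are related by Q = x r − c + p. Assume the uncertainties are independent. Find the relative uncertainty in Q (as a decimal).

0.116

Let w = x·r = 193. δw/w = √((1·δx/x)² + (1·δr/r)²) = √(0.00922 + 0.0121) = 0.146, so δw = 28.2.
Q = w − c + p: δQ = √(δw² + δc² + δp²) = √(795 + 2.92 + 42.8) = 29.0
Q = 251, so δQ/Q = 29.0/251 = 0.116.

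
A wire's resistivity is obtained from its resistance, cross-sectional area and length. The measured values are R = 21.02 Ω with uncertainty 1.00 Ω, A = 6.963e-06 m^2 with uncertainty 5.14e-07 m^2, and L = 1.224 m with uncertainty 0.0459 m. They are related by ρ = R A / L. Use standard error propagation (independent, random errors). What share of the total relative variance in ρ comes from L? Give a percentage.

(δρ/ρ)² = (1·δR/R)² + (1·δA/A)² + (-1·δL/L)²
  R term: (1×0.0476)² = 0.00226
  A term: (1×0.0738)² = 0.00545
  L term: (-1×0.0375)² = 0.00141
Total = 0.00912. Share from L = 0.00141/0.00912 = 0.154.

15.4%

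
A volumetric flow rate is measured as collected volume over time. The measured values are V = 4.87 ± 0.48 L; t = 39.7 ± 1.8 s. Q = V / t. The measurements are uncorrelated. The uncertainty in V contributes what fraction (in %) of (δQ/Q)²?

(δQ/Q)² = (1·δV/V)² + (-1·δt/t)²
  V term: (1×0.0986)² = 0.00971
  t term: (-1×0.0453)² = 0.00206
Total = 0.0118. Share from V = 0.00971/0.0118 = 0.825.

82.5%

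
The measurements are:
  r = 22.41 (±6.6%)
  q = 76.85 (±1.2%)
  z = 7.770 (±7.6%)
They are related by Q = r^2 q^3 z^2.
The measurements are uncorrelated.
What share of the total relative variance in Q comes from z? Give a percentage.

55.2%

(δQ/Q)² = (2·δr/r)² + (3·δq/q)² + (2·δz/z)²
  r term: (2×0.0660)² = 0.0174
  q term: (3×0.0120)² = 0.00130
  z term: (2×0.0760)² = 0.0231
Total = 0.0418. Share from z = 0.0231/0.0418 = 0.552.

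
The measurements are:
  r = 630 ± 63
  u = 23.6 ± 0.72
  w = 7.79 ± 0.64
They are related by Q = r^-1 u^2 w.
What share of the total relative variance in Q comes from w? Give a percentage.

(δQ/Q)² = (-1·δr/r)² + (2·δu/u)² + (1·δw/w)²
  r term: (-1×0.100)² = 0.0100
  u term: (2×0.0305)² = 0.00372
  w term: (1×0.0822)² = 0.00675
Total = 0.0205. Share from w = 0.00675/0.0205 = 0.330.

33.0%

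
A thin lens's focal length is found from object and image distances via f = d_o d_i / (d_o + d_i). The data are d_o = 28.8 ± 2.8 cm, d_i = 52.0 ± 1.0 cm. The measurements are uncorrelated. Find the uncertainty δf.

∂f/∂d_o = (d_i/(d_o+d_i))² = 0.414;  ∂f/∂d_i = (d_o/(d_o+d_i))² = 0.127
δf = √((∂f/∂d_o · δd_o)² + (∂f/∂d_i · δd_i)²) = √(1.34 + 0.0161) = 1.17 cm

1.17 cm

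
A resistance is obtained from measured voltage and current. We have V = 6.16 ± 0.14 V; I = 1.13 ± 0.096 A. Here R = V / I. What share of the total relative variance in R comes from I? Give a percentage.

(δR/R)² = (1·δV/V)² + (-1·δI/I)²
  V term: (1×0.0227)² = 0.000517
  I term: (-1×0.0850)² = 0.00722
Total = 0.00773. Share from I = 0.00722/0.00773 = 0.933.

93.3%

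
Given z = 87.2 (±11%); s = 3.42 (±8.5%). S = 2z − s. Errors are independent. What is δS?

19.2

Sums and differences: (δS)² = Σ (cᵢ δxᵢ)².
  (2·δz)² = 368;  (δs)² = 0.0845
δS = √(368) = 19.2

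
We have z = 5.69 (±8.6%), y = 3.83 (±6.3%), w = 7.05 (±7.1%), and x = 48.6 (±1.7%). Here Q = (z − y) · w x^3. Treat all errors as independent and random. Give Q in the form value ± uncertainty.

(1.51 ± 0.461) × 10^6

Let u = z − y = 1.86. δu = √(δz² + δy²) = √(0.239 + 0.0582) = 0.546, so δu/u = 0.293.
Q is then a monomial in u, w, x:
δQ/Q = √((δu/u)² + (1·δw/w)² + (3·δx/x)²) = √(0.0860 + 0.00504 + 0.00260) = 0.306
Q = 1.51e+06, so δQ = 0.306 × 1.51e+06 = 4.61e+05.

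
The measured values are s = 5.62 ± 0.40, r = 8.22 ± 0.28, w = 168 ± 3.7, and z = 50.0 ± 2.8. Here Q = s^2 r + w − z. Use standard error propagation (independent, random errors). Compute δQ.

38.3

Let p = s^2·r = 260. δp/p = √((2·δs/s)² + (1·δr/r)²) = √(0.0203 + 0.00116) = 0.146, so δp = 38.0.
Q = p + w − z: δQ = √(δp² + δw² + δz²) = √(1440 + 13.7 + 7.84) = 38.3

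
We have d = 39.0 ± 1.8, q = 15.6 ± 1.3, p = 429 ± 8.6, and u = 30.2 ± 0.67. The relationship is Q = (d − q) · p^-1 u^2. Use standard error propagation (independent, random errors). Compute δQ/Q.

0.107

Let w = d − q = 23.4. δw = √(δd² + δq²) = √(3.24 + 1.69) = 2.22, so δw/w = 0.0949.
Q is then a monomial in w, p, u:
δQ/Q = √((δw/w)² + (-1·δp/p)² + (2·δu/u)²) = √(0.00900 + 0.000402 + 0.00197) = 0.107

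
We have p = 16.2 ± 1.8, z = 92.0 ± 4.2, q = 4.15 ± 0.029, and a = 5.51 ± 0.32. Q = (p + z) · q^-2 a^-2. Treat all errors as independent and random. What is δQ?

Let u = p + z = 108. δu = √(δp² + δz²) = √(3.24 + 17.6) = 4.57, so δu/u = 0.0422.
Q is then a monomial in u, q, a:
δQ/Q = √((δu/u)² + (-2·δq/q)² + (-2·δa/a)²) = √(0.00178 + 0.000195 + 0.0135) = 0.124
Q = 0.207, so δQ = 0.124 × 0.207 = 0.0257.

0.0257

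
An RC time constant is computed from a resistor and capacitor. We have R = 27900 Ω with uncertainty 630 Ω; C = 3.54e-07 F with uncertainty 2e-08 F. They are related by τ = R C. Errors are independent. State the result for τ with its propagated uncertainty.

For a monomial τ ∝ R, C, fractional errors add in quadrature:
  (1·δR/R)² = (1×0.0226)² = 0.000510;  (1·δC/C)² = (1×0.0565)² = 0.00319
δτ/τ = √(0.00370) = 0.0608
τ = 0.00988 s, so δτ = 0.0608 × 0.00988 = 0.000601 s.

0.00988 ± 0.000601 s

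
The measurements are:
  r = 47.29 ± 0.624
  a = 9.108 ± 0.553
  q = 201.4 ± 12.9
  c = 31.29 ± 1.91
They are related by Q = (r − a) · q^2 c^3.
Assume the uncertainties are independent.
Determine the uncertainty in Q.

1.07e+10

Let u = r − a = 38.18. δu = √(δr² + δa²) = √(0.389 + 0.306) = 0.834, so δu/u = 0.0218.
Q is then a monomial in u, q, c:
δQ/Q = √((δu/u)² + (2·δq/q)² + (3·δc/c)²) = √(0.000477 + 0.0164 + 0.0335) = 0.225
Q = 4.745e+10, so δQ = 0.225 × 4.745e+10 = 1.07e+10.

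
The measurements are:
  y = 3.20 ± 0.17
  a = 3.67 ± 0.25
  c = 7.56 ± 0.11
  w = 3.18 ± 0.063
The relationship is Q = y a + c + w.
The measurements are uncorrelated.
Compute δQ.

1.02

Let p = y·a = 11.7. δp/p = √((1·δy/y)² + (1·δa/a)²) = √(0.00282 + 0.00464) = 0.0864, so δp = 1.01.
Q = p + c + w: δQ = √(δp² + δc² + δw²) = √(1.03 + 0.0121 + 0.00397) = 1.02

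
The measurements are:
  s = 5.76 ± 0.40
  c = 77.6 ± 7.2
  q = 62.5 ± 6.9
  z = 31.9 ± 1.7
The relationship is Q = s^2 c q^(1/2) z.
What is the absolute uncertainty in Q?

Relative error in a monomial: (δQ/Q)² = Σ (nᵢ · δxᵢ/xᵢ)².
  (2·δs/s)² = (2×0.0694)² = 0.0193;  (1·δc/c)² = (1×0.0928)² = 0.00861;  (½·δq/q)² = (0.5×0.110)² = 0.00305;  (1·δz/z)² = (1×0.0533)² = 0.00284
δQ/Q = √(0.0338) = 0.184
Q = 6.49e+05, so δQ = 0.184 × 6.49e+05 = 1.19e+05.

1.19e+05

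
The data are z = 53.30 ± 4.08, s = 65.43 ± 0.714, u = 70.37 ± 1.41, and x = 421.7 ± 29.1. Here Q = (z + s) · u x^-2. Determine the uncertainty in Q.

Let w = z + s = 118.7. δw = √(δz² + δs²) = √(16.6 + 0.510) = 4.14, so δw/w = 0.0349.
Q is then a monomial in w, u, x:
δQ/Q = √((δw/w)² + (1·δu/u)² + (-2·δx/x)²) = √(0.00122 + 0.000401 + 0.0190) = 0.144
Q = 0.04698, so δQ = 0.144 × 0.04698 = 0.00675.

0.00675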